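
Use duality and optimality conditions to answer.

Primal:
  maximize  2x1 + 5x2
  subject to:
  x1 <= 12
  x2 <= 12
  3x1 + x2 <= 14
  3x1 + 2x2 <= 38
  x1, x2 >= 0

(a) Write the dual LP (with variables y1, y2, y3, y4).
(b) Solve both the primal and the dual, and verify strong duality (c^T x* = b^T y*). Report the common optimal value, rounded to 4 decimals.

The standard primal-dual pair for 'max c^T x s.t. A x <= b, x >= 0' is:
  Dual:  min b^T y  s.t.  A^T y >= c,  y >= 0.

So the dual LP is:
  minimize  12y1 + 12y2 + 14y3 + 38y4
  subject to:
    y1 + 3y3 + 3y4 >= 2
    y2 + y3 + 2y4 >= 5
    y1, y2, y3, y4 >= 0

Solving the primal: x* = (0.6667, 12).
  primal value c^T x* = 61.3333.
Solving the dual: y* = (0, 4.3333, 0.6667, 0).
  dual value b^T y* = 61.3333.
Strong duality: c^T x* = b^T y*. Confirmed.

61.3333


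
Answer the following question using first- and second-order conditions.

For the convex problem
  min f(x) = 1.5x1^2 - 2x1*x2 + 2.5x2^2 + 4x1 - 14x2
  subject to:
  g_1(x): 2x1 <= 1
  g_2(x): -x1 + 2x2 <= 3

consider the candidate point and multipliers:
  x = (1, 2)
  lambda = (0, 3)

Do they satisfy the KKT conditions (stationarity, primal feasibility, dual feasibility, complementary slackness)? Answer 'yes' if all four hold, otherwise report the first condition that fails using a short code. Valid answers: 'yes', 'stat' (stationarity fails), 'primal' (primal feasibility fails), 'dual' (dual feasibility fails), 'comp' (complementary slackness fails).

Gradient of f: grad f(x) = Q x + c = (3, -6)
Constraint values g_i(x) = a_i^T x - b_i:
  g_1((1, 2)) = 1
  g_2((1, 2)) = 0
Stationarity residual: grad f(x) + sum_i lambda_i a_i = (0, 0)
  -> stationarity OK
Primal feasibility (all g_i <= 0): FAILS
Dual feasibility (all lambda_i >= 0): OK
Complementary slackness (lambda_i * g_i(x) = 0 for all i): OK

Verdict: the first failing condition is primal_feasibility -> primal.

primal


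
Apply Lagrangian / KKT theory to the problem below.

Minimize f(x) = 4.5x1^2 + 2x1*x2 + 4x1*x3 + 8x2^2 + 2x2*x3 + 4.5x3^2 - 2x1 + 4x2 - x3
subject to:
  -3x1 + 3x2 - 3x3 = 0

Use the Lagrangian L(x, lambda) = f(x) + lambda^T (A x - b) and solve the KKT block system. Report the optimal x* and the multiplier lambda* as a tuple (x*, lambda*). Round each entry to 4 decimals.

Form the Lagrangian:
  L(x, lambda) = (1/2) x^T Q x + c^T x + lambda^T (A x - b)
Stationarity (grad_x L = 0): Q x + c + A^T lambda = 0.
Primal feasibility: A x = b.

This gives the KKT block system:
  [ Q   A^T ] [ x     ]   [-c ]
  [ A    0  ] [ lambda ] = [ b ]

Solving the linear system:
  x*      = (0.0528, -0.0943, -0.1472)
  lambda* = (-0.7673)
  f(x*)   = -0.1679

x* = (0.0528, -0.0943, -0.1472), lambda* = (-0.7673)


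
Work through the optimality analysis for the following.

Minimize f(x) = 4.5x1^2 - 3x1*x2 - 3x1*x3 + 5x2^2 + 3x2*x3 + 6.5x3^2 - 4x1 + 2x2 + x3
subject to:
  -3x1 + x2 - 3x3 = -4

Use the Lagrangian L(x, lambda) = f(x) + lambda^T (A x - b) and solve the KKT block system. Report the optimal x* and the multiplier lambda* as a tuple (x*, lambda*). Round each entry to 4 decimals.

Form the Lagrangian:
  L(x, lambda) = (1/2) x^T Q x + c^T x + lambda^T (A x - b)
Stationarity (grad_x L = 0): Q x + c + A^T lambda = 0.
Primal feasibility: A x = b.

This gives the KKT block system:
  [ Q   A^T ] [ x     ]   [-c ]
  [ A    0  ] [ lambda ] = [ b ]

Solving the linear system:
  x*      = (0.8741, -0.164, 0.4046)
  lambda* = (1.0484)
  f(x*)   = 0.3869

x* = (0.8741, -0.164, 0.4046), lambda* = (1.0484)


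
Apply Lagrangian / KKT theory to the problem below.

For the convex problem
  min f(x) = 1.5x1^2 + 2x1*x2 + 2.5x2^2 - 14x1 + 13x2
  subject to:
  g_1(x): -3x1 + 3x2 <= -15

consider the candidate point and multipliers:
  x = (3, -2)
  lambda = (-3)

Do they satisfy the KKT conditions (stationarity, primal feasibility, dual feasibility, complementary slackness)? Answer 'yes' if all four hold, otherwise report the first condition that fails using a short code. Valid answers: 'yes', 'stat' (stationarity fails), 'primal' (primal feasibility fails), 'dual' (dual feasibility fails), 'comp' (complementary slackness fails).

Gradient of f: grad f(x) = Q x + c = (-9, 9)
Constraint values g_i(x) = a_i^T x - b_i:
  g_1((3, -2)) = 0
Stationarity residual: grad f(x) + sum_i lambda_i a_i = (0, 0)
  -> stationarity OK
Primal feasibility (all g_i <= 0): OK
Dual feasibility (all lambda_i >= 0): FAILS
Complementary slackness (lambda_i * g_i(x) = 0 for all i): OK

Verdict: the first failing condition is dual_feasibility -> dual.

dual


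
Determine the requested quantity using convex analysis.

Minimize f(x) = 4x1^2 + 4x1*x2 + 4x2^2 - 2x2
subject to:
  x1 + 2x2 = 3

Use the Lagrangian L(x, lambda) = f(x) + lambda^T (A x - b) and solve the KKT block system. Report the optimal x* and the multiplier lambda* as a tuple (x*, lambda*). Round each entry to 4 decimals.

Form the Lagrangian:
  L(x, lambda) = (1/2) x^T Q x + c^T x + lambda^T (A x - b)
Stationarity (grad_x L = 0): Q x + c + A^T lambda = 0.
Primal feasibility: A x = b.

This gives the KKT block system:
  [ Q   A^T ] [ x     ]   [-c ]
  [ A    0  ] [ lambda ] = [ b ]

Solving the linear system:
  x*      = (-0.1667, 1.5833)
  lambda* = (-5)
  f(x*)   = 5.9167

x* = (-0.1667, 1.5833), lambda* = (-5)


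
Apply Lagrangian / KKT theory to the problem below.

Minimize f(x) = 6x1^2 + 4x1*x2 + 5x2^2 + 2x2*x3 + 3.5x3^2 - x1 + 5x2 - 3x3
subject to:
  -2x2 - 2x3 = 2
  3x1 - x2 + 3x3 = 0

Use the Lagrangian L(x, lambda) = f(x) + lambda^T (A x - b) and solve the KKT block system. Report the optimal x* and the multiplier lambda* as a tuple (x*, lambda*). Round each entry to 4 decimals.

Form the Lagrangian:
  L(x, lambda) = (1/2) x^T Q x + c^T x + lambda^T (A x - b)
Stationarity (grad_x L = 0): Q x + c + A^T lambda = 0.
Primal feasibility: A x = b.

This gives the KKT block system:
  [ Q   A^T ] [ x     ]   [-c ]
  [ A    0  ] [ lambda ] = [ b ]

Solving the linear system:
  x*      = (0.0617, -0.7037, -0.2963)
  lambda* = (-1.7037, 1.0247)
  f(x*)   = 0.358

x* = (0.0617, -0.7037, -0.2963), lambda* = (-1.7037, 1.0247)


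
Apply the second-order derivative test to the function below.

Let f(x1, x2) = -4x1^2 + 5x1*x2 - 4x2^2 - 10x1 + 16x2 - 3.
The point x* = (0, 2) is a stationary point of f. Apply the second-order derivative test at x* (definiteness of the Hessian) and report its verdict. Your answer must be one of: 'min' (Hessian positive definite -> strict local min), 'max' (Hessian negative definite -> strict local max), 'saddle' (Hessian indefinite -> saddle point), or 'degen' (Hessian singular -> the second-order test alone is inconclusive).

Compute the Hessian H = grad^2 f:
  H = [[-8, 5], [5, -8]]
Verify stationarity: grad f(x*) = H x* + g = (0, 0).
Eigenvalues of H: -13, -3.
Both eigenvalues < 0, so H is negative definite -> x* is a strict local max.

max


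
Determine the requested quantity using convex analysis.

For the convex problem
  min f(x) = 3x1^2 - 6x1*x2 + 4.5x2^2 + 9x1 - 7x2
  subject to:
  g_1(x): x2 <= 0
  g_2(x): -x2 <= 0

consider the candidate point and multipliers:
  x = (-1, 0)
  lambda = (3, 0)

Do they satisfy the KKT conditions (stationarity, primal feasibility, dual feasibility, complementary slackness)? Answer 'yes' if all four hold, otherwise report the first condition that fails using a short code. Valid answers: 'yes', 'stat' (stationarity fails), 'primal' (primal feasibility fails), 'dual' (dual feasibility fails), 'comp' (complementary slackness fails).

Gradient of f: grad f(x) = Q x + c = (3, -1)
Constraint values g_i(x) = a_i^T x - b_i:
  g_1((-1, 0)) = 0
  g_2((-1, 0)) = 0
Stationarity residual: grad f(x) + sum_i lambda_i a_i = (3, 2)
  -> stationarity FAILS
Primal feasibility (all g_i <= 0): OK
Dual feasibility (all lambda_i >= 0): OK
Complementary slackness (lambda_i * g_i(x) = 0 for all i): OK

Verdict: the first failing condition is stationarity -> stat.

stat


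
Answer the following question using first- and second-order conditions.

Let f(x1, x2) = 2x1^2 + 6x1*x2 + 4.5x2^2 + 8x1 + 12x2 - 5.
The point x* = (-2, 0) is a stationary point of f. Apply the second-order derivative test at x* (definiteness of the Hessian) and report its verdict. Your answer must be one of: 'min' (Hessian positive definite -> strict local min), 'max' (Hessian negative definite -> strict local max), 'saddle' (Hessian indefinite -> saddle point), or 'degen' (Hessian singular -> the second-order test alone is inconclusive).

Compute the Hessian H = grad^2 f:
  H = [[4, 6], [6, 9]]
Verify stationarity: grad f(x*) = H x* + g = (0, 0).
Eigenvalues of H: 0, 13.
H has a zero eigenvalue (singular; positive semidefinite but not definite), so H is neither positive definite, negative definite, nor indefinite. The second-order test alone is inconclusive -> degen.
(Indeed, f is constant along the null direction of H through x*, so x* is not a strict local extremum.)

degen


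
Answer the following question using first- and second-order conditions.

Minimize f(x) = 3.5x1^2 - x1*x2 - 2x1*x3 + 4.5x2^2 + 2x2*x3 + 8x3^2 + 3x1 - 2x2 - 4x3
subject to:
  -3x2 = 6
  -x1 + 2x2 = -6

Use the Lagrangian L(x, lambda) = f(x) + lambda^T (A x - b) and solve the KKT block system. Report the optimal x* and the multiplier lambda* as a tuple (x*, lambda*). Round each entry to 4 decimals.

Form the Lagrangian:
  L(x, lambda) = (1/2) x^T Q x + c^T x + lambda^T (A x - b)
Stationarity (grad_x L = 0): Q x + c + A^T lambda = 0.
Primal feasibility: A x = b.

This gives the KKT block system:
  [ Q   A^T ] [ x     ]   [-c ]
  [ A    0  ] [ lambda ] = [ b ]

Solving the linear system:
  x*      = (2, -2, 0.75)
  lambda* = (4.8333, 17.5)
  f(x*)   = 41.5

x* = (2, -2, 0.75), lambda* = (4.8333, 17.5)


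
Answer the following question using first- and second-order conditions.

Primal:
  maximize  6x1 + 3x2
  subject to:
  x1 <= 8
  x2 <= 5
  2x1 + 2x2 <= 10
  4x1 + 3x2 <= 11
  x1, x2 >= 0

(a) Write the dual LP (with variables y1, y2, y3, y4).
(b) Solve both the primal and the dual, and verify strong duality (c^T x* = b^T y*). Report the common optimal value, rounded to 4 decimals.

The standard primal-dual pair for 'max c^T x s.t. A x <= b, x >= 0' is:
  Dual:  min b^T y  s.t.  A^T y >= c,  y >= 0.

So the dual LP is:
  minimize  8y1 + 5y2 + 10y3 + 11y4
  subject to:
    y1 + 2y3 + 4y4 >= 6
    y2 + 2y3 + 3y4 >= 3
    y1, y2, y3, y4 >= 0

Solving the primal: x* = (2.75, 0).
  primal value c^T x* = 16.5.
Solving the dual: y* = (0, 0, 0, 1.5).
  dual value b^T y* = 16.5.
Strong duality: c^T x* = b^T y*. Confirmed.

16.5


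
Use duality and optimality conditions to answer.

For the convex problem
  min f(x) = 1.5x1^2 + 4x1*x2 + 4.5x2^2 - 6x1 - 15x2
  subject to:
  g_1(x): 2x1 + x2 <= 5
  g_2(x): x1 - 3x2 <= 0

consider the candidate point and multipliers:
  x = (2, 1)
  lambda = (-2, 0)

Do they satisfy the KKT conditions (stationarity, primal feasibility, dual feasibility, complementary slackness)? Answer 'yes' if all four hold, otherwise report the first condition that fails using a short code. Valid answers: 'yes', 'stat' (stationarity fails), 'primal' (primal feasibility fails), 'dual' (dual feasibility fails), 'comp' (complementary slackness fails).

Gradient of f: grad f(x) = Q x + c = (4, 2)
Constraint values g_i(x) = a_i^T x - b_i:
  g_1((2, 1)) = 0
  g_2((2, 1)) = -1
Stationarity residual: grad f(x) + sum_i lambda_i a_i = (0, 0)
  -> stationarity OK
Primal feasibility (all g_i <= 0): OK
Dual feasibility (all lambda_i >= 0): FAILS
Complementary slackness (lambda_i * g_i(x) = 0 for all i): OK

Verdict: the first failing condition is dual_feasibility -> dual.

dual


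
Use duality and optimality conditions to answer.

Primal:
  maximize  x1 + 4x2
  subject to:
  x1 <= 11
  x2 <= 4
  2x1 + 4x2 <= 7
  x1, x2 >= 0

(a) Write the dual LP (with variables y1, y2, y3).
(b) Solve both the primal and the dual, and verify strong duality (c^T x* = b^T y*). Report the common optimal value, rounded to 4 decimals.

The standard primal-dual pair for 'max c^T x s.t. A x <= b, x >= 0' is:
  Dual:  min b^T y  s.t.  A^T y >= c,  y >= 0.

So the dual LP is:
  minimize  11y1 + 4y2 + 7y3
  subject to:
    y1 + 2y3 >= 1
    y2 + 4y3 >= 4
    y1, y2, y3 >= 0

Solving the primal: x* = (0, 1.75).
  primal value c^T x* = 7.
Solving the dual: y* = (0, 0, 1).
  dual value b^T y* = 7.
Strong duality: c^T x* = b^T y*. Confirmed.

7


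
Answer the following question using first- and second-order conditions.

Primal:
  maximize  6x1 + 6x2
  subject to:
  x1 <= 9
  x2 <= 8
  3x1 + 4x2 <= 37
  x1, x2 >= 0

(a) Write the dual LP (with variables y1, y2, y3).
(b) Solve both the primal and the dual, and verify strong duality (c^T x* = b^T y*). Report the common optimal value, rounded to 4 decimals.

The standard primal-dual pair for 'max c^T x s.t. A x <= b, x >= 0' is:
  Dual:  min b^T y  s.t.  A^T y >= c,  y >= 0.

So the dual LP is:
  minimize  9y1 + 8y2 + 37y3
  subject to:
    y1 + 3y3 >= 6
    y2 + 4y3 >= 6
    y1, y2, y3 >= 0

Solving the primal: x* = (9, 2.5).
  primal value c^T x* = 69.
Solving the dual: y* = (1.5, 0, 1.5).
  dual value b^T y* = 69.
Strong duality: c^T x* = b^T y*. Confirmed.

69


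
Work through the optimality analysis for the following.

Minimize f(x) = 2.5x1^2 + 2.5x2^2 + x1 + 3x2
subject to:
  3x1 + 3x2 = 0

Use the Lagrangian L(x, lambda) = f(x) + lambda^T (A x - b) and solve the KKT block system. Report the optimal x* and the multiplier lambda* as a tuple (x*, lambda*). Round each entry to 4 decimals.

Form the Lagrangian:
  L(x, lambda) = (1/2) x^T Q x + c^T x + lambda^T (A x - b)
Stationarity (grad_x L = 0): Q x + c + A^T lambda = 0.
Primal feasibility: A x = b.

This gives the KKT block system:
  [ Q   A^T ] [ x     ]   [-c ]
  [ A    0  ] [ lambda ] = [ b ]

Solving the linear system:
  x*      = (0.2, -0.2)
  lambda* = (-0.6667)
  f(x*)   = -0.2

x* = (0.2, -0.2), lambda* = (-0.6667)


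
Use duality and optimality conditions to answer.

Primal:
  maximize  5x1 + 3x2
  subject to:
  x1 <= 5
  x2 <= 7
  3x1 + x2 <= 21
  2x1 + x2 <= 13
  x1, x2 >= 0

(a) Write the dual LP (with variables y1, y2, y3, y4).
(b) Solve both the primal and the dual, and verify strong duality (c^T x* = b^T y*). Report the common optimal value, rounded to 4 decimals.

The standard primal-dual pair for 'max c^T x s.t. A x <= b, x >= 0' is:
  Dual:  min b^T y  s.t.  A^T y >= c,  y >= 0.

So the dual LP is:
  minimize  5y1 + 7y2 + 21y3 + 13y4
  subject to:
    y1 + 3y3 + 2y4 >= 5
    y2 + y3 + y4 >= 3
    y1, y2, y3, y4 >= 0

Solving the primal: x* = (3, 7).
  primal value c^T x* = 36.
Solving the dual: y* = (0, 0.5, 0, 2.5).
  dual value b^T y* = 36.
Strong duality: c^T x* = b^T y*. Confirmed.

36


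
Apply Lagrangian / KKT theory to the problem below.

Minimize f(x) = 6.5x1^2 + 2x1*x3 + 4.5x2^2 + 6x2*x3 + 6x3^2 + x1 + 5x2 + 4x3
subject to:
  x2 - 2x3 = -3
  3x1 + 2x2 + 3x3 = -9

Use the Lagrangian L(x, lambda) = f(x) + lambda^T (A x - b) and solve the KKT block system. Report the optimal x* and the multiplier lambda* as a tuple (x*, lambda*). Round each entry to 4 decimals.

Form the Lagrangian:
  L(x, lambda) = (1/2) x^T Q x + c^T x + lambda^T (A x - b)
Stationarity (grad_x L = 0): Q x + c + A^T lambda = 0.
Primal feasibility: A x = b.

This gives the KKT block system:
  [ Q   A^T ] [ x     ]   [-c ]
  [ A    0  ] [ lambda ] = [ b ]

Solving the linear system:
  x*      = (-1.5595, -2.5204, 0.2398)
  lambda* = (3.7152, 6.2648)
  f(x*)   = 27.1632

x* = (-1.5595, -2.5204, 0.2398), lambda* = (3.7152, 6.2648)


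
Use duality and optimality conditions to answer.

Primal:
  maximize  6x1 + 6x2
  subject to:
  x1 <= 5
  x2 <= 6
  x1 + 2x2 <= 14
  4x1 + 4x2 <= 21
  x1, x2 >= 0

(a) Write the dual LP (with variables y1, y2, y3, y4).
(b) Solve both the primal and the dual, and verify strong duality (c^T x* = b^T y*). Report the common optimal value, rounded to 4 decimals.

The standard primal-dual pair for 'max c^T x s.t. A x <= b, x >= 0' is:
  Dual:  min b^T y  s.t.  A^T y >= c,  y >= 0.

So the dual LP is:
  minimize  5y1 + 6y2 + 14y3 + 21y4
  subject to:
    y1 + y3 + 4y4 >= 6
    y2 + 2y3 + 4y4 >= 6
    y1, y2, y3, y4 >= 0

Solving the primal: x* = (5, 0.25).
  primal value c^T x* = 31.5.
Solving the dual: y* = (0, 0, 0, 1.5).
  dual value b^T y* = 31.5.
Strong duality: c^T x* = b^T y*. Confirmed.

31.5


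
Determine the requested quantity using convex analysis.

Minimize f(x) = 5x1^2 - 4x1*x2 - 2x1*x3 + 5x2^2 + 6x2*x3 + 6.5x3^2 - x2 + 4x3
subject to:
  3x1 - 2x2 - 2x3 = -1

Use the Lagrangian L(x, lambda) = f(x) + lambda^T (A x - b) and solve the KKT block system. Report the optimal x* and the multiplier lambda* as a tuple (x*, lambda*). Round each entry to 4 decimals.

Form the Lagrangian:
  L(x, lambda) = (1/2) x^T Q x + c^T x + lambda^T (A x - b)
Stationarity (grad_x L = 0): Q x + c + A^T lambda = 0.
Primal feasibility: A x = b.

This gives the KKT block system:
  [ Q   A^T ] [ x     ]   [-c ]
  [ A    0  ] [ lambda ] = [ b ]

Solving the linear system:
  x*      = (-0.2673, 0.469, -0.3699)
  lambda* = (1.2697)
  f(x*)   = -0.3395

x* = (-0.2673, 0.469, -0.3699), lambda* = (1.2697)


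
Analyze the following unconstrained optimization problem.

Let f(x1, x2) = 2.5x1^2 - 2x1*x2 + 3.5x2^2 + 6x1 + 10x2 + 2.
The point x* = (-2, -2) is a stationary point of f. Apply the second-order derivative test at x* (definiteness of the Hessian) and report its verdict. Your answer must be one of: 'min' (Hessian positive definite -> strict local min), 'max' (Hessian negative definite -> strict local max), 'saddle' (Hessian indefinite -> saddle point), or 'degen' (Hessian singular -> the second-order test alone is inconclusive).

Compute the Hessian H = grad^2 f:
  H = [[5, -2], [-2, 7]]
Verify stationarity: grad f(x*) = H x* + g = (0, 0).
Eigenvalues of H: 3.7639, 8.2361.
Both eigenvalues > 0, so H is positive definite -> x* is a strict local min.

min


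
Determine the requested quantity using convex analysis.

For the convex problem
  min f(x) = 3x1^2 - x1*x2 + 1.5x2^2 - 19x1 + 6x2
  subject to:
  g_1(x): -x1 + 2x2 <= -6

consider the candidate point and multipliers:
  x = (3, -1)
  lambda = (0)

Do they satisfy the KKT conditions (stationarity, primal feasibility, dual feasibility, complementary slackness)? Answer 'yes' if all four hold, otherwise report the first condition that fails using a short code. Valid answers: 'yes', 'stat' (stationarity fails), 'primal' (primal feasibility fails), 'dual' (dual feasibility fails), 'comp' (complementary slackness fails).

Gradient of f: grad f(x) = Q x + c = (0, 0)
Constraint values g_i(x) = a_i^T x - b_i:
  g_1((3, -1)) = 1
Stationarity residual: grad f(x) + sum_i lambda_i a_i = (0, 0)
  -> stationarity OK
Primal feasibility (all g_i <= 0): FAILS
Dual feasibility (all lambda_i >= 0): OK
Complementary slackness (lambda_i * g_i(x) = 0 for all i): OK

Verdict: the first failing condition is primal_feasibility -> primal.

primal


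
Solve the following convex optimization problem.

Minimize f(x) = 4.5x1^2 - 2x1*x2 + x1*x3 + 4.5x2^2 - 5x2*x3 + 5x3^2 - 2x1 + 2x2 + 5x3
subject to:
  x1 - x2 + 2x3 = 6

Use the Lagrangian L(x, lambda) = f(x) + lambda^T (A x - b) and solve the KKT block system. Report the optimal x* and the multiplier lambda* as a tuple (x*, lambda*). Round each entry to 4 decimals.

Form the Lagrangian:
  L(x, lambda) = (1/2) x^T Q x + c^T x + lambda^T (A x - b)
Stationarity (grad_x L = 0): Q x + c + A^T lambda = 0.
Primal feasibility: A x = b.

This gives the KKT block system:
  [ Q   A^T ] [ x     ]   [-c ]
  [ A    0  ] [ lambda ] = [ b ]

Solving the linear system:
  x*      = (1.5227, -0.3409, 2.0682)
  lambda* = (-14.4545)
  f(x*)   = 46.6705

x* = (1.5227, -0.3409, 2.0682), lambda* = (-14.4545)


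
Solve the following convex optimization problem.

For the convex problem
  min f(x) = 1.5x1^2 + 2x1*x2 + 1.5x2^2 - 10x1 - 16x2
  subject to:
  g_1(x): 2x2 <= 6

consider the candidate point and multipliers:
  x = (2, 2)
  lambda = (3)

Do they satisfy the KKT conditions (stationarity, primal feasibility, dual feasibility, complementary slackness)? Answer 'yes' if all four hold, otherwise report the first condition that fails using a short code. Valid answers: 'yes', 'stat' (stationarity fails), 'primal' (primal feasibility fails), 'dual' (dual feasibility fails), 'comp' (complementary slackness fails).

Gradient of f: grad f(x) = Q x + c = (0, -6)
Constraint values g_i(x) = a_i^T x - b_i:
  g_1((2, 2)) = -2
Stationarity residual: grad f(x) + sum_i lambda_i a_i = (0, 0)
  -> stationarity OK
Primal feasibility (all g_i <= 0): OK
Dual feasibility (all lambda_i >= 0): OK
Complementary slackness (lambda_i * g_i(x) = 0 for all i): FAILS

Verdict: the first failing condition is complementary_slackness -> comp.

comp


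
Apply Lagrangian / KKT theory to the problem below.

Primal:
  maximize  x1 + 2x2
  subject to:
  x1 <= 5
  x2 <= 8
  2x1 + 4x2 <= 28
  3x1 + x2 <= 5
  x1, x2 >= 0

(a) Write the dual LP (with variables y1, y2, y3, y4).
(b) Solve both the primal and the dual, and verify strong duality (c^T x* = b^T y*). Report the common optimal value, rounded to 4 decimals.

The standard primal-dual pair for 'max c^T x s.t. A x <= b, x >= 0' is:
  Dual:  min b^T y  s.t.  A^T y >= c,  y >= 0.

So the dual LP is:
  minimize  5y1 + 8y2 + 28y3 + 5y4
  subject to:
    y1 + 2y3 + 3y4 >= 1
    y2 + 4y3 + y4 >= 2
    y1, y2, y3, y4 >= 0

Solving the primal: x* = (0, 5).
  primal value c^T x* = 10.
Solving the dual: y* = (0, 0, 0, 2).
  dual value b^T y* = 10.
Strong duality: c^T x* = b^T y*. Confirmed.

10


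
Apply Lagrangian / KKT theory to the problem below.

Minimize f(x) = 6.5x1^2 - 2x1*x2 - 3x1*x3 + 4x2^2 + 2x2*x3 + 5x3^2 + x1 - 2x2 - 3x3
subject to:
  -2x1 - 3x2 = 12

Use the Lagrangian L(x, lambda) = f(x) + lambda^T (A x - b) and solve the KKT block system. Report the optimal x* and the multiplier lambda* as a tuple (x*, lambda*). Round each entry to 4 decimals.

Form the Lagrangian:
  L(x, lambda) = (1/2) x^T Q x + c^T x + lambda^T (A x - b)
Stationarity (grad_x L = 0): Q x + c + A^T lambda = 0.
Primal feasibility: A x = b.

This gives the KKT block system:
  [ Q   A^T ] [ x     ]   [-c ]
  [ A    0  ] [ lambda ] = [ b ]

Solving the linear system:
  x*      = (-1.5509, -2.966, 0.4279)
  lambda* = (-7.2569)
  f(x*)   = 45.09

x* = (-1.5509, -2.966, 0.4279), lambda* = (-7.2569)


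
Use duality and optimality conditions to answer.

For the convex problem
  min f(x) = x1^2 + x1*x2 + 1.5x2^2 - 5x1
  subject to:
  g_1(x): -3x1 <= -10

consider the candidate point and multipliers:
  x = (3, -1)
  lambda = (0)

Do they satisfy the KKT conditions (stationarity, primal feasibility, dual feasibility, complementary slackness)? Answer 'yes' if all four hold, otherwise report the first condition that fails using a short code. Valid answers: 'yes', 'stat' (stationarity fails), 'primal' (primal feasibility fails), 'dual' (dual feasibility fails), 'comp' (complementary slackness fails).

Gradient of f: grad f(x) = Q x + c = (0, 0)
Constraint values g_i(x) = a_i^T x - b_i:
  g_1((3, -1)) = 1
Stationarity residual: grad f(x) + sum_i lambda_i a_i = (0, 0)
  -> stationarity OK
Primal feasibility (all g_i <= 0): FAILS
Dual feasibility (all lambda_i >= 0): OK
Complementary slackness (lambda_i * g_i(x) = 0 for all i): OK

Verdict: the first failing condition is primal_feasibility -> primal.

primal


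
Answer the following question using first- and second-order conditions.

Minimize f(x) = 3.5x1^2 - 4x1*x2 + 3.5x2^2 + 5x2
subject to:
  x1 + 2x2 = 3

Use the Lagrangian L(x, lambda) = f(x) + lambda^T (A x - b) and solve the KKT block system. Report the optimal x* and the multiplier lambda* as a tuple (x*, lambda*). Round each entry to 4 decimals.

Form the Lagrangian:
  L(x, lambda) = (1/2) x^T Q x + c^T x + lambda^T (A x - b)
Stationarity (grad_x L = 0): Q x + c + A^T lambda = 0.
Primal feasibility: A x = b.

This gives the KKT block system:
  [ Q   A^T ] [ x     ]   [-c ]
  [ A    0  ] [ lambda ] = [ b ]

Solving the linear system:
  x*      = (1.0784, 0.9608)
  lambda* = (-3.7059)
  f(x*)   = 7.9608

x* = (1.0784, 0.9608), lambda* = (-3.7059)


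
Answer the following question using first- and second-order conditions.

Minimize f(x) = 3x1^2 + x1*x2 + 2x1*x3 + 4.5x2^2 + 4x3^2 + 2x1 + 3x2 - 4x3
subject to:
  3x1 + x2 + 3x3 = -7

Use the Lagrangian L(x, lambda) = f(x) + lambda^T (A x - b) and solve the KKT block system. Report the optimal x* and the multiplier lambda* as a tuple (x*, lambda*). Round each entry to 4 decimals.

Form the Lagrangian:
  L(x, lambda) = (1/2) x^T Q x + c^T x + lambda^T (A x - b)
Stationarity (grad_x L = 0): Q x + c + A^T lambda = 0.
Primal feasibility: A x = b.

This gives the KKT block system:
  [ Q   A^T ] [ x     ]   [-c ]
  [ A    0  ] [ lambda ] = [ b ]

Solving the linear system:
  x*      = (-1.848, -0.5068, -0.3164)
  lambda* = (3.4091)
  f(x*)   = 9.9567

x* = (-1.848, -0.5068, -0.3164), lambda* = (3.4091)


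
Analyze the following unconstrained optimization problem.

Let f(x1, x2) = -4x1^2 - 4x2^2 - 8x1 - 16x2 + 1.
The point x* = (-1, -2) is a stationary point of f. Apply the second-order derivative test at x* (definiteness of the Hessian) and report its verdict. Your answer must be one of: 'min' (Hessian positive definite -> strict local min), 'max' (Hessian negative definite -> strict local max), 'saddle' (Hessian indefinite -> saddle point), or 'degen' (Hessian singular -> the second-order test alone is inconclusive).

Compute the Hessian H = grad^2 f:
  H = [[-8, 0], [0, -8]]
Verify stationarity: grad f(x*) = H x* + g = (0, 0).
Eigenvalues of H: -8, -8.
Both eigenvalues < 0, so H is negative definite -> x* is a strict local max.

max


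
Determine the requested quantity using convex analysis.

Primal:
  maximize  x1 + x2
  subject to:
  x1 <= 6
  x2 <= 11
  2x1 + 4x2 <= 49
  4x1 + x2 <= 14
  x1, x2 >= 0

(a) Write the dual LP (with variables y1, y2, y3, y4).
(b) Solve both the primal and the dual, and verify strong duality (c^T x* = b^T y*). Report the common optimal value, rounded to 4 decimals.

The standard primal-dual pair for 'max c^T x s.t. A x <= b, x >= 0' is:
  Dual:  min b^T y  s.t.  A^T y >= c,  y >= 0.

So the dual LP is:
  minimize  6y1 + 11y2 + 49y3 + 14y4
  subject to:
    y1 + 2y3 + 4y4 >= 1
    y2 + 4y3 + y4 >= 1
    y1, y2, y3, y4 >= 0

Solving the primal: x* = (0.75, 11).
  primal value c^T x* = 11.75.
Solving the dual: y* = (0, 0.75, 0, 0.25).
  dual value b^T y* = 11.75.
Strong duality: c^T x* = b^T y*. Confirmed.

11.75


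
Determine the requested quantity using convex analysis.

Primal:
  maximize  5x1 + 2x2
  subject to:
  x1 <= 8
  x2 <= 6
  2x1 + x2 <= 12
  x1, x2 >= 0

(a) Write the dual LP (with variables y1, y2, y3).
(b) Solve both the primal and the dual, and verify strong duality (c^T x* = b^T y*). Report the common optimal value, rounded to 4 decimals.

The standard primal-dual pair for 'max c^T x s.t. A x <= b, x >= 0' is:
  Dual:  min b^T y  s.t.  A^T y >= c,  y >= 0.

So the dual LP is:
  minimize  8y1 + 6y2 + 12y3
  subject to:
    y1 + 2y3 >= 5
    y2 + y3 >= 2
    y1, y2, y3 >= 0

Solving the primal: x* = (6, 0).
  primal value c^T x* = 30.
Solving the dual: y* = (0, 0, 2.5).
  dual value b^T y* = 30.
Strong duality: c^T x* = b^T y*. Confirmed.

30


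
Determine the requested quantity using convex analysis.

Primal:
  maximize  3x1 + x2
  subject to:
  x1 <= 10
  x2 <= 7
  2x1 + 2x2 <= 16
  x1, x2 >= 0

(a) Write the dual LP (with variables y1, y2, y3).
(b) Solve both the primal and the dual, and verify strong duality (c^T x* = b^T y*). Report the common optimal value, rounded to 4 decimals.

The standard primal-dual pair for 'max c^T x s.t. A x <= b, x >= 0' is:
  Dual:  min b^T y  s.t.  A^T y >= c,  y >= 0.

So the dual LP is:
  minimize  10y1 + 7y2 + 16y3
  subject to:
    y1 + 2y3 >= 3
    y2 + 2y3 >= 1
    y1, y2, y3 >= 0

Solving the primal: x* = (8, 0).
  primal value c^T x* = 24.
Solving the dual: y* = (0, 0, 1.5).
  dual value b^T y* = 24.
Strong duality: c^T x* = b^T y*. Confirmed.

24


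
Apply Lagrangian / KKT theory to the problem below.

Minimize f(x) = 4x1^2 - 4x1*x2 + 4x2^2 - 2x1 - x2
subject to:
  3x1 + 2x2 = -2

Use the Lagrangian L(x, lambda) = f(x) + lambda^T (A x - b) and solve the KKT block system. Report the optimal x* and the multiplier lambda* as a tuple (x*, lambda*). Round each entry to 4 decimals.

Form the Lagrangian:
  L(x, lambda) = (1/2) x^T Q x + c^T x + lambda^T (A x - b)
Stationarity (grad_x L = 0): Q x + c + A^T lambda = 0.
Primal feasibility: A x = b.

This gives the KKT block system:
  [ Q   A^T ] [ x     ]   [-c ]
  [ A    0  ] [ lambda ] = [ b ]

Solving the linear system:
  x*      = (-0.4079, -0.3882)
  lambda* = (1.2368)
  f(x*)   = 1.8388

x* = (-0.4079, -0.3882), lambda* = (1.2368)


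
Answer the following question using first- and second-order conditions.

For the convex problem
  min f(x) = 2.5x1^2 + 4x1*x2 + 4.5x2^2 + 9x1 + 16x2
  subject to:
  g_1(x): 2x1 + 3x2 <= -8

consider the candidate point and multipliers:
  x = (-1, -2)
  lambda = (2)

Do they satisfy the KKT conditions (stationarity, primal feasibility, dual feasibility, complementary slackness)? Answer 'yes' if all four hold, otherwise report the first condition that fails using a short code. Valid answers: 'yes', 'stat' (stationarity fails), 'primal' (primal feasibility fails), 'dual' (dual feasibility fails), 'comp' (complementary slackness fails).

Gradient of f: grad f(x) = Q x + c = (-4, -6)
Constraint values g_i(x) = a_i^T x - b_i:
  g_1((-1, -2)) = 0
Stationarity residual: grad f(x) + sum_i lambda_i a_i = (0, 0)
  -> stationarity OK
Primal feasibility (all g_i <= 0): OK
Dual feasibility (all lambda_i >= 0): OK
Complementary slackness (lambda_i * g_i(x) = 0 for all i): OK

Verdict: yes, KKT holds.

yes


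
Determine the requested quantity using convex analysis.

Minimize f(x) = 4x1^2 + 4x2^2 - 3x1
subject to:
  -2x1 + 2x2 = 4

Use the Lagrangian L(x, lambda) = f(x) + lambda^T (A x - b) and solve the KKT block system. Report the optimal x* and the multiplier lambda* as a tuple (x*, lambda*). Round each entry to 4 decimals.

Form the Lagrangian:
  L(x, lambda) = (1/2) x^T Q x + c^T x + lambda^T (A x - b)
Stationarity (grad_x L = 0): Q x + c + A^T lambda = 0.
Primal feasibility: A x = b.

This gives the KKT block system:
  [ Q   A^T ] [ x     ]   [-c ]
  [ A    0  ] [ lambda ] = [ b ]

Solving the linear system:
  x*      = (-0.8125, 1.1875)
  lambda* = (-4.75)
  f(x*)   = 10.7188

x* = (-0.8125, 1.1875), lambda* = (-4.75)


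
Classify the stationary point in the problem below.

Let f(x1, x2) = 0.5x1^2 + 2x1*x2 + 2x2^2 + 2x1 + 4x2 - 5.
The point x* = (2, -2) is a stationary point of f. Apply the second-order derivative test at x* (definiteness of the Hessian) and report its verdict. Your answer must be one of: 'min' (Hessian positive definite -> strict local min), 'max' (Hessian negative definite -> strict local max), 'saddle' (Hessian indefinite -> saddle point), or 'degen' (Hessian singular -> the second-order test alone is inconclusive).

Compute the Hessian H = grad^2 f:
  H = [[1, 2], [2, 4]]
Verify stationarity: grad f(x*) = H x* + g = (0, 0).
Eigenvalues of H: 0, 5.
H has a zero eigenvalue (singular; positive semidefinite but not definite), so H is neither positive definite, negative definite, nor indefinite. The second-order test alone is inconclusive -> degen.
(Indeed, f is constant along the null direction of H through x*, so x* is not a strict local extremum.)

degen


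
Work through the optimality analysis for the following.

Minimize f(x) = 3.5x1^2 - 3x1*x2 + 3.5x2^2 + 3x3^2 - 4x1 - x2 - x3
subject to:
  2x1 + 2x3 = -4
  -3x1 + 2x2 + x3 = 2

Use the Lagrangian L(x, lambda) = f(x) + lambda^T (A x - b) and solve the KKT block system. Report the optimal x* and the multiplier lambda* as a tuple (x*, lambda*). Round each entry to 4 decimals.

Form the Lagrangian:
  L(x, lambda) = (1/2) x^T Q x + c^T x + lambda^T (A x - b)
Stationarity (grad_x L = 0): Q x + c + A^T lambda = 0.
Primal feasibility: A x = b.

This gives the KKT block system:
  [ Q   A^T ] [ x     ]   [-c ]
  [ A    0  ] [ lambda ] = [ b ]

Solving the linear system:
  x*      = (-1, 0, -1)
  lambda* = (4, -1)
  f(x*)   = 11.5

x* = (-1, 0, -1), lambda* = (4, -1)


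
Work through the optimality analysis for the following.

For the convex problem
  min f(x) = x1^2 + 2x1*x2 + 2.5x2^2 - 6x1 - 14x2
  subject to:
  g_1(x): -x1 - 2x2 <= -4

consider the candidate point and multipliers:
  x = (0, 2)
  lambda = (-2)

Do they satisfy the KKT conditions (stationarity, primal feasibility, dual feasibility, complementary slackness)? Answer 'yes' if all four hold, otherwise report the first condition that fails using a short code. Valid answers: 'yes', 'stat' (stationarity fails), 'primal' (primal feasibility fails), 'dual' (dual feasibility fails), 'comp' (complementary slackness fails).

Gradient of f: grad f(x) = Q x + c = (-2, -4)
Constraint values g_i(x) = a_i^T x - b_i:
  g_1((0, 2)) = 0
Stationarity residual: grad f(x) + sum_i lambda_i a_i = (0, 0)
  -> stationarity OK
Primal feasibility (all g_i <= 0): OK
Dual feasibility (all lambda_i >= 0): FAILS
Complementary slackness (lambda_i * g_i(x) = 0 for all i): OK

Verdict: the first failing condition is dual_feasibility -> dual.

dual


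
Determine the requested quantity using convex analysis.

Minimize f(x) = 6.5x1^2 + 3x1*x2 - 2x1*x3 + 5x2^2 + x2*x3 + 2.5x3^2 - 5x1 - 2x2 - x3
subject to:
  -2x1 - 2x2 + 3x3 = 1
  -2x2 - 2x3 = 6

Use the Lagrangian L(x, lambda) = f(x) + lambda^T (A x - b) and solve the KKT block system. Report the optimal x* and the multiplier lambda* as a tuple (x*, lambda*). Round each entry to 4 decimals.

Form the Lagrangian:
  L(x, lambda) = (1/2) x^T Q x + c^T x + lambda^T (A x - b)
Stationarity (grad_x L = 0): Q x + c + A^T lambda = 0.
Primal feasibility: A x = b.

This gives the KKT block system:
  [ Q   A^T ] [ x     ]   [-c ]
  [ A    0  ] [ lambda ] = [ b ]

Solving the linear system:
  x*      = (0.2708, -2.1083, -0.8917)
  lambda* = (-3.0108, -8.5704)
  f(x*)   = 29.0939

x* = (0.2708, -2.1083, -0.8917), lambda* = (-3.0108, -8.5704)


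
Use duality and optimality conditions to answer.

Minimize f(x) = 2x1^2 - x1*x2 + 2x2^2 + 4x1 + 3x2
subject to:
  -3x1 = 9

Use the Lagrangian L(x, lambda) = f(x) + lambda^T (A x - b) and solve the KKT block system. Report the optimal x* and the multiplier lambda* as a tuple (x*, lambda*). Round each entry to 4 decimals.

Form the Lagrangian:
  L(x, lambda) = (1/2) x^T Q x + c^T x + lambda^T (A x - b)
Stationarity (grad_x L = 0): Q x + c + A^T lambda = 0.
Primal feasibility: A x = b.

This gives the KKT block system:
  [ Q   A^T ] [ x     ]   [-c ]
  [ A    0  ] [ lambda ] = [ b ]

Solving the linear system:
  x*      = (-3, -1.5)
  lambda* = (-2.1667)
  f(x*)   = 1.5

x* = (-3, -1.5), lambda* = (-2.1667)


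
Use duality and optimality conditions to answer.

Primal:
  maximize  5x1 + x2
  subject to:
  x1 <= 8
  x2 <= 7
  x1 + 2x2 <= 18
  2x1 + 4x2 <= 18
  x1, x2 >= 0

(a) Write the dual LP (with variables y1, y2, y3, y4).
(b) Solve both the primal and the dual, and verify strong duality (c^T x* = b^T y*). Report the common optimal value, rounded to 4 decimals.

The standard primal-dual pair for 'max c^T x s.t. A x <= b, x >= 0' is:
  Dual:  min b^T y  s.t.  A^T y >= c,  y >= 0.

So the dual LP is:
  minimize  8y1 + 7y2 + 18y3 + 18y4
  subject to:
    y1 + y3 + 2y4 >= 5
    y2 + 2y3 + 4y4 >= 1
    y1, y2, y3, y4 >= 0

Solving the primal: x* = (8, 0.5).
  primal value c^T x* = 40.5.
Solving the dual: y* = (4.5, 0, 0, 0.25).
  dual value b^T y* = 40.5.
Strong duality: c^T x* = b^T y*. Confirmed.

40.5


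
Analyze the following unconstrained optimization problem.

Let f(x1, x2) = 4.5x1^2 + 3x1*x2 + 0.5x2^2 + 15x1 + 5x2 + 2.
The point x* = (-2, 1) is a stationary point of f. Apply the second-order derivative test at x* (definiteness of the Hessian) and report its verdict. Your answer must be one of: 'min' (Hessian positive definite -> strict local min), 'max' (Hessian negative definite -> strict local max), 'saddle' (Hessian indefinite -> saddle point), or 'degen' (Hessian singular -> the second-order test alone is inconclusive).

Compute the Hessian H = grad^2 f:
  H = [[9, 3], [3, 1]]
Verify stationarity: grad f(x*) = H x* + g = (0, 0).
Eigenvalues of H: 0, 10.
H has a zero eigenvalue (singular; positive semidefinite but not definite), so H is neither positive definite, negative definite, nor indefinite. The second-order test alone is inconclusive -> degen.
(Indeed, f is constant along the null direction of H through x*, so x* is not a strict local extremum.)

degen


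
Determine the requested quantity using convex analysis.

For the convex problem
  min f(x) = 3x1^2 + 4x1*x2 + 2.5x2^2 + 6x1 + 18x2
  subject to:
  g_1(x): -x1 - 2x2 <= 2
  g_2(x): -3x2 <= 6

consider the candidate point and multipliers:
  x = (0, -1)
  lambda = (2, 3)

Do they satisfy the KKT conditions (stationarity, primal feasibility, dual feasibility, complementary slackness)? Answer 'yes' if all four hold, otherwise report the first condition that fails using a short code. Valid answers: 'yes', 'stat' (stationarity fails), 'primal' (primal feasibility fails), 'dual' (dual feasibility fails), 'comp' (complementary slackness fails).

Gradient of f: grad f(x) = Q x + c = (2, 13)
Constraint values g_i(x) = a_i^T x - b_i:
  g_1((0, -1)) = 0
  g_2((0, -1)) = -3
Stationarity residual: grad f(x) + sum_i lambda_i a_i = (0, 0)
  -> stationarity OK
Primal feasibility (all g_i <= 0): OK
Dual feasibility (all lambda_i >= 0): OK
Complementary slackness (lambda_i * g_i(x) = 0 for all i): FAILS

Verdict: the first failing condition is complementary_slackness -> comp.

comp


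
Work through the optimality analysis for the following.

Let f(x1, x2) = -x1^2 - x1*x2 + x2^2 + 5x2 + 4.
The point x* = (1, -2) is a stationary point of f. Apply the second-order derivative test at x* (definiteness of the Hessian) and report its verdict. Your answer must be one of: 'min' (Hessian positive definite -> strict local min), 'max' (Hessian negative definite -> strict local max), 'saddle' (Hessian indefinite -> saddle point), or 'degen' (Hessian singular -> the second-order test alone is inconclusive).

Compute the Hessian H = grad^2 f:
  H = [[-2, -1], [-1, 2]]
Verify stationarity: grad f(x*) = H x* + g = (0, 0).
Eigenvalues of H: -2.2361, 2.2361.
Eigenvalues have mixed signs, so H is indefinite -> x* is a saddle point.

saddle


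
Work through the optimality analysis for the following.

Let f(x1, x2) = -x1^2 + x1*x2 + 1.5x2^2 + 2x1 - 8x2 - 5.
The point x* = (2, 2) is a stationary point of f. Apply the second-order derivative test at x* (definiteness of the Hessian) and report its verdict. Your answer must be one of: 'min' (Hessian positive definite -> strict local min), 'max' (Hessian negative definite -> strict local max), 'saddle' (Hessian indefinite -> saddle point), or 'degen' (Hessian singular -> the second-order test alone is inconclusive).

Compute the Hessian H = grad^2 f:
  H = [[-2, 1], [1, 3]]
Verify stationarity: grad f(x*) = H x* + g = (0, 0).
Eigenvalues of H: -2.1926, 3.1926.
Eigenvalues have mixed signs, so H is indefinite -> x* is a saddle point.

saddle


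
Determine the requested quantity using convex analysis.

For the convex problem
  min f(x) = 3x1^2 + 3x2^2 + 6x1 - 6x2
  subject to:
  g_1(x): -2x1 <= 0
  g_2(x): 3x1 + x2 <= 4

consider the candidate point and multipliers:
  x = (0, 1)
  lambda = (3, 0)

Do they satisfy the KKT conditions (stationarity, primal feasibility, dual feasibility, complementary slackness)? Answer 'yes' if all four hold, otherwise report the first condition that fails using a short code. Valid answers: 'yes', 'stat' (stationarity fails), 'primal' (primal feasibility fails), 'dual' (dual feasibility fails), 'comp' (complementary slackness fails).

Gradient of f: grad f(x) = Q x + c = (6, 0)
Constraint values g_i(x) = a_i^T x - b_i:
  g_1((0, 1)) = 0
  g_2((0, 1)) = -3
Stationarity residual: grad f(x) + sum_i lambda_i a_i = (0, 0)
  -> stationarity OK
Primal feasibility (all g_i <= 0): OK
Dual feasibility (all lambda_i >= 0): OK
Complementary slackness (lambda_i * g_i(x) = 0 for all i): OK

Verdict: yes, KKT holds.

yes


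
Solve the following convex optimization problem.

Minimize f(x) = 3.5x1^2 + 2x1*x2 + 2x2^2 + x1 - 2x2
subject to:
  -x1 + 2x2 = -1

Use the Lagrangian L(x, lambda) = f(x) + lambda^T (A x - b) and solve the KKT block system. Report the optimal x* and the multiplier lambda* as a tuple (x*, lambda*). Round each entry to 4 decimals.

Form the Lagrangian:
  L(x, lambda) = (1/2) x^T Q x + c^T x + lambda^T (A x - b)
Stationarity (grad_x L = 0): Q x + c + A^T lambda = 0.
Primal feasibility: A x = b.

This gives the KKT block system:
  [ Q   A^T ] [ x     ]   [-c ]
  [ A    0  ] [ lambda ] = [ b ]

Solving the linear system:
  x*      = (0.2, -0.4)
  lambda* = (1.6)
  f(x*)   = 1.3

x* = (0.2, -0.4), lambda* = (1.6)
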